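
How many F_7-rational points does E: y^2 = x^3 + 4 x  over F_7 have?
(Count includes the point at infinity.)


For each x in F_7, count y with y^2 = x^3 + 4 x + 0 mod 7:
  x = 0: RHS = 0, y in [0]  -> 1 point(s)
  x = 2: RHS = 2, y in [3, 4]  -> 2 point(s)
  x = 3: RHS = 4, y in [2, 5]  -> 2 point(s)
  x = 6: RHS = 2, y in [3, 4]  -> 2 point(s)
Affine points: 7. Add the point at infinity: total = 8.

#E(F_7) = 8


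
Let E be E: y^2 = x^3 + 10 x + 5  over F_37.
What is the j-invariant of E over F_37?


Delta = -16(4 a^3 + 27 b^2) mod 37 = 14
-1728 * (4 a)^3 = -1728 * (4*10)^3 mod 37 = 1
j = 1 * 14^(-1) mod 37 = 8

j = 8 (mod 37)


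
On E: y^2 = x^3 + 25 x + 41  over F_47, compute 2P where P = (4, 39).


Doubling: s = (3 x1^2 + a) / (2 y1)
s = (3*4^2 + 25) / (2*39) mod 47 = 16
x3 = s^2 - 2 x1 mod 47 = 16^2 - 2*4 = 13
y3 = s (x1 - x3) - y1 mod 47 = 16 * (4 - 13) - 39 = 5

2P = (13, 5)


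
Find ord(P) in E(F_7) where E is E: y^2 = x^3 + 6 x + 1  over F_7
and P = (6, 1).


Compute successive multiples of P until we hit O:
  1P = (6, 1)
  2P = (3, 2)
  3P = (2, 0)
  4P = (3, 5)
  5P = (6, 6)
  6P = O

ord(P) = 6


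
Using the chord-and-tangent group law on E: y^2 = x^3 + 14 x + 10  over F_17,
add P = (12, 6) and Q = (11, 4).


P != Q, so use the chord formula.
s = (y2 - y1) / (x2 - x1) = (15) / (16) mod 17 = 2
x3 = s^2 - x1 - x2 mod 17 = 2^2 - 12 - 11 = 15
y3 = s (x1 - x3) - y1 mod 17 = 2 * (12 - 15) - 6 = 5

P + Q = (15, 5)


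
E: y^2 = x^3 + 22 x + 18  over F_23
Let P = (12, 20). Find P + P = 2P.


Doubling: s = (3 x1^2 + a) / (2 y1)
s = (3*12^2 + 22) / (2*20) mod 23 = 1
x3 = s^2 - 2 x1 mod 23 = 1^2 - 2*12 = 0
y3 = s (x1 - x3) - y1 mod 23 = 1 * (12 - 0) - 20 = 15

2P = (0, 15)


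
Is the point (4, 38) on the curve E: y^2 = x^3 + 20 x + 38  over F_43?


Check whether y^2 = x^3 + 20 x + 38 (mod 43) for (x, y) = (4, 38).
LHS: y^2 = 38^2 mod 43 = 25
RHS: x^3 + 20 x + 38 = 4^3 + 20*4 + 38 mod 43 = 10
LHS != RHS

No, not on the curve


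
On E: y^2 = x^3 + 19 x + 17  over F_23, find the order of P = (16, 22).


Compute successive multiples of P until we hit O:
  1P = (16, 22)
  2P = (3, 3)
  3P = (6, 5)
  4P = (17, 20)
  5P = (17, 3)
  6P = (6, 18)
  7P = (3, 20)
  8P = (16, 1)
  ... (continuing to 9P)
  9P = O

ord(P) = 9


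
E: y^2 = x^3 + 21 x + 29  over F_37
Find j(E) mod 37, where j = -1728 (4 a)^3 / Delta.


Delta = -16(4 a^3 + 27 b^2) mod 37 = 27
-1728 * (4 a)^3 = -1728 * (4*21)^3 mod 37 = 11
j = 11 * 27^(-1) mod 37 = 10

j = 10 (mod 37)


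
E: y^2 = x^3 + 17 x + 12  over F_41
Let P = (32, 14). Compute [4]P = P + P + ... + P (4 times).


k = 4 = 100_2 (binary, LSB first: 001)
Double-and-add from P = (32, 14):
  bit 0 = 0: acc unchanged = O
  bit 1 = 0: acc unchanged = O
  bit 2 = 1: acc = O + (26, 20) = (26, 20)

4P = (26, 20)


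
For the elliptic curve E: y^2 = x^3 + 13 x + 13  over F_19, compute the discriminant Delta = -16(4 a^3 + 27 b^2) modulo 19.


4 a^3 + 27 b^2 = 4*13^3 + 27*13^2 = 8788 + 4563 = 13351
Delta = -16 * (13351) = -213616
Delta mod 19 = 1

Delta = 1 (mod 19)


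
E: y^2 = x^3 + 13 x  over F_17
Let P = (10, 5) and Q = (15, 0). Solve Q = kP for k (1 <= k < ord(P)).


Enumerate multiples of P until we hit Q = (15, 0):
  1P = (10, 5)
  2P = (15, 0)
Match found at i = 2.

k = 2


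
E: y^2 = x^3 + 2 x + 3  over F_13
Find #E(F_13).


For each x in F_13, count y with y^2 = x^3 + 2 x + 3 mod 13:
  x = 0: RHS = 3, y in [4, 9]  -> 2 point(s)
  x = 3: RHS = 10, y in [6, 7]  -> 2 point(s)
  x = 4: RHS = 10, y in [6, 7]  -> 2 point(s)
  x = 6: RHS = 10, y in [6, 7]  -> 2 point(s)
  x = 7: RHS = 9, y in [3, 10]  -> 2 point(s)
  x = 9: RHS = 9, y in [3, 10]  -> 2 point(s)
  x = 10: RHS = 9, y in [3, 10]  -> 2 point(s)
  x = 11: RHS = 4, y in [2, 11]  -> 2 point(s)
  x = 12: RHS = 0, y in [0]  -> 1 point(s)
Affine points: 17. Add the point at infinity: total = 18.

#E(F_13) = 18


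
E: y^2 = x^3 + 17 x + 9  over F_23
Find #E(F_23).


For each x in F_23, count y with y^2 = x^3 + 17 x + 9 mod 23:
  x = 0: RHS = 9, y in [3, 20]  -> 2 point(s)
  x = 1: RHS = 4, y in [2, 21]  -> 2 point(s)
  x = 3: RHS = 18, y in [8, 15]  -> 2 point(s)
  x = 4: RHS = 3, y in [7, 16]  -> 2 point(s)
  x = 5: RHS = 12, y in [9, 14]  -> 2 point(s)
  x = 8: RHS = 13, y in [6, 17]  -> 2 point(s)
  x = 10: RHS = 6, y in [11, 12]  -> 2 point(s)
  x = 11: RHS = 9, y in [3, 20]  -> 2 point(s)
  x = 12: RHS = 9, y in [3, 20]  -> 2 point(s)
  x = 13: RHS = 12, y in [9, 14]  -> 2 point(s)
  x = 14: RHS = 1, y in [1, 22]  -> 2 point(s)
  x = 17: RHS = 13, y in [6, 17]  -> 2 point(s)
  x = 18: RHS = 6, y in [11, 12]  -> 2 point(s)
  x = 20: RHS = 0, y in [0]  -> 1 point(s)
  x = 21: RHS = 13, y in [6, 17]  -> 2 point(s)
Affine points: 29. Add the point at infinity: total = 30.

#E(F_23) = 30


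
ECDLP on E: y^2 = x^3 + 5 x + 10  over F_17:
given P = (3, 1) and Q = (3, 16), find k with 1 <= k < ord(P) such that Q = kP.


Enumerate multiples of P until we hit Q = (3, 16):
  1P = (3, 1)
  2P = (12, 8)
  3P = (11, 6)
  4P = (1, 13)
  5P = (15, 3)
  6P = (8, 1)
  7P = (6, 16)
  8P = (16, 2)
  9P = (14, 6)
  10P = (4, 14)
  11P = (9, 6)
  12P = (9, 11)
  13P = (4, 3)
  14P = (14, 11)
  15P = (16, 15)
  16P = (6, 1)
  17P = (8, 16)
  18P = (15, 14)
  19P = (1, 4)
  20P = (11, 11)
  21P = (12, 9)
  22P = (3, 16)
Match found at i = 22.

k = 22


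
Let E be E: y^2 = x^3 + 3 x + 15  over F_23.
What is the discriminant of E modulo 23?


4 a^3 + 27 b^2 = 4*3^3 + 27*15^2 = 108 + 6075 = 6183
Delta = -16 * (6183) = -98928
Delta mod 23 = 18

Delta = 18 (mod 23)


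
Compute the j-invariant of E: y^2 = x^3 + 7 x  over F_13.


Delta = -16(4 a^3 + 27 b^2) mod 13 = 5
-1728 * (4 a)^3 = -1728 * (4*7)^3 mod 13 = 8
j = 8 * 5^(-1) mod 13 = 12

j = 12 (mod 13)


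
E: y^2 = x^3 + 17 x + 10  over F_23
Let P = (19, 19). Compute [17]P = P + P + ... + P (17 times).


k = 17 = 10001_2 (binary, LSB first: 10001)
Double-and-add from P = (19, 19):
  bit 0 = 1: acc = O + (19, 19) = (19, 19)
  bit 1 = 0: acc unchanged = (19, 19)
  bit 2 = 0: acc unchanged = (19, 19)
  bit 3 = 0: acc unchanged = (19, 19)
  bit 4 = 1: acc = (19, 19) + (15, 11) = (16, 10)

17P = (16, 10)


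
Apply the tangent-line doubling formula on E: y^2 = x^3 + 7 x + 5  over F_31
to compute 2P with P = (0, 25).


Doubling: s = (3 x1^2 + a) / (2 y1)
s = (3*0^2 + 7) / (2*25) mod 31 = 2
x3 = s^2 - 2 x1 mod 31 = 2^2 - 2*0 = 4
y3 = s (x1 - x3) - y1 mod 31 = 2 * (0 - 4) - 25 = 29

2P = (4, 29)


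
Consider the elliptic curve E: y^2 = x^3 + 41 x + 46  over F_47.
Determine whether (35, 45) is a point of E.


Check whether y^2 = x^3 + 41 x + 46 (mod 47) for (x, y) = (35, 45).
LHS: y^2 = 45^2 mod 47 = 4
RHS: x^3 + 41 x + 46 = 35^3 + 41*35 + 46 mod 47 = 35
LHS != RHS

No, not on the curve


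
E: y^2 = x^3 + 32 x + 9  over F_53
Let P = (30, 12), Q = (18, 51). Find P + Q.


P != Q, so use the chord formula.
s = (y2 - y1) / (x2 - x1) = (39) / (41) mod 53 = 10
x3 = s^2 - x1 - x2 mod 53 = 10^2 - 30 - 18 = 52
y3 = s (x1 - x3) - y1 mod 53 = 10 * (30 - 52) - 12 = 33

P + Q = (52, 33)


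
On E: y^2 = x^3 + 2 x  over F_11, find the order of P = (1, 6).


Compute successive multiples of P until we hit O:
  1P = (1, 6)
  2P = (1, 5)
  3P = O

ord(P) = 3


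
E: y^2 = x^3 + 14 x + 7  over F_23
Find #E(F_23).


For each x in F_23, count y with y^2 = x^3 + 14 x + 7 mod 23:
  x = 4: RHS = 12, y in [9, 14]  -> 2 point(s)
  x = 5: RHS = 18, y in [8, 15]  -> 2 point(s)
  x = 6: RHS = 8, y in [10, 13]  -> 2 point(s)
  x = 14: RHS = 3, y in [7, 16]  -> 2 point(s)
  x = 15: RHS = 4, y in [2, 21]  -> 2 point(s)
  x = 16: RHS = 3, y in [7, 16]  -> 2 point(s)
  x = 17: RHS = 6, y in [11, 12]  -> 2 point(s)
  x = 19: RHS = 2, y in [5, 18]  -> 2 point(s)
Affine points: 16. Add the point at infinity: total = 17.

#E(F_23) = 17


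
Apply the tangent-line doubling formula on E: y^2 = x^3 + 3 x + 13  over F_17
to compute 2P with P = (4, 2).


Doubling: s = (3 x1^2 + a) / (2 y1)
s = (3*4^2 + 3) / (2*2) mod 17 = 0
x3 = s^2 - 2 x1 mod 17 = 0^2 - 2*4 = 9
y3 = s (x1 - x3) - y1 mod 17 = 0 * (4 - 9) - 2 = 15

2P = (9, 15)


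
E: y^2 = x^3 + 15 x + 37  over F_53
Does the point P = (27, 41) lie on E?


Check whether y^2 = x^3 + 15 x + 37 (mod 53) for (x, y) = (27, 41).
LHS: y^2 = 41^2 mod 53 = 38
RHS: x^3 + 15 x + 37 = 27^3 + 15*27 + 37 mod 53 = 38
LHS = RHS

Yes, on the curve


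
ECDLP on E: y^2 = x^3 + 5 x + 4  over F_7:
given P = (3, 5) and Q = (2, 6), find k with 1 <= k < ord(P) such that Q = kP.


Enumerate multiples of P until we hit Q = (2, 6):
  1P = (3, 5)
  2P = (2, 1)
  3P = (4, 5)
  4P = (0, 2)
  5P = (5, 0)
  6P = (0, 5)
  7P = (4, 2)
  8P = (2, 6)
Match found at i = 8.

k = 8


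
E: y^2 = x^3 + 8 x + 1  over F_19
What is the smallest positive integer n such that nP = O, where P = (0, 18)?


Compute successive multiples of P until we hit O:
  1P = (0, 18)
  2P = (16, 8)
  3P = (12, 18)
  4P = (7, 1)
  5P = (2, 14)
  6P = (2, 5)
  7P = (7, 18)
  8P = (12, 1)
  ... (continuing to 11P)
  11P = O

ord(P) = 11


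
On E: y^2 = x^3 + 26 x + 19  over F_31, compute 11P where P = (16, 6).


k = 11 = 1011_2 (binary, LSB first: 1101)
Double-and-add from P = (16, 6):
  bit 0 = 1: acc = O + (16, 6) = (16, 6)
  bit 1 = 1: acc = (16, 6) + (0, 9) = (20, 18)
  bit 2 = 0: acc unchanged = (20, 18)
  bit 3 = 1: acc = (20, 18) + (28, 21) = (3, 0)

11P = (3, 0)


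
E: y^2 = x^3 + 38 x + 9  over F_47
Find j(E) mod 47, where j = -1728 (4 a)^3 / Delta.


Delta = -16(4 a^3 + 27 b^2) mod 47 = 8
-1728 * (4 a)^3 = -1728 * (4*38)^3 mod 47 = 24
j = 24 * 8^(-1) mod 47 = 3

j = 3 (mod 47)


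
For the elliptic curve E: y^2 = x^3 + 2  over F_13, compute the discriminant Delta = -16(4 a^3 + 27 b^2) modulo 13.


4 a^3 + 27 b^2 = 4*0^3 + 27*2^2 = 0 + 108 = 108
Delta = -16 * (108) = -1728
Delta mod 13 = 1

Delta = 1 (mod 13)


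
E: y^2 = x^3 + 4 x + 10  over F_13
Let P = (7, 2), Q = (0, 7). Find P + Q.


P != Q, so use the chord formula.
s = (y2 - y1) / (x2 - x1) = (5) / (6) mod 13 = 3
x3 = s^2 - x1 - x2 mod 13 = 3^2 - 7 - 0 = 2
y3 = s (x1 - x3) - y1 mod 13 = 3 * (7 - 2) - 2 = 0

P + Q = (2, 0)


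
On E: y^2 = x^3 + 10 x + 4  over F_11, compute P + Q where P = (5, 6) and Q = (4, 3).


P != Q, so use the chord formula.
s = (y2 - y1) / (x2 - x1) = (8) / (10) mod 11 = 3
x3 = s^2 - x1 - x2 mod 11 = 3^2 - 5 - 4 = 0
y3 = s (x1 - x3) - y1 mod 11 = 3 * (5 - 0) - 6 = 9

P + Q = (0, 9)


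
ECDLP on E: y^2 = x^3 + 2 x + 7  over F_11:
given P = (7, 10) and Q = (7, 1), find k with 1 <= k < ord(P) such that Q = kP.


Enumerate multiples of P until we hit Q = (7, 1):
  1P = (7, 10)
  2P = (6, 9)
  3P = (10, 9)
  4P = (10, 2)
  5P = (6, 2)
  6P = (7, 1)
Match found at i = 6.

k = 6


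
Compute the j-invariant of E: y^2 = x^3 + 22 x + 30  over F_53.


Delta = -16(4 a^3 + 27 b^2) mod 53 = 10
-1728 * (4 a)^3 = -1728 * (4*22)^3 mod 53 = 11
j = 11 * 10^(-1) mod 53 = 17

j = 17 (mod 53)


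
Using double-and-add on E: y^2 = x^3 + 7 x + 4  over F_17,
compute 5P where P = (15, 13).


k = 5 = 101_2 (binary, LSB first: 101)
Double-and-add from P = (15, 13):
  bit 0 = 1: acc = O + (15, 13) = (15, 13)
  bit 1 = 0: acc unchanged = (15, 13)
  bit 2 = 1: acc = (15, 13) + (11, 16) = (16, 9)

5P = (16, 9)


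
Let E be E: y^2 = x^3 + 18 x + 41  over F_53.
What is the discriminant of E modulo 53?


4 a^3 + 27 b^2 = 4*18^3 + 27*41^2 = 23328 + 45387 = 68715
Delta = -16 * (68715) = -1099440
Delta mod 53 = 45

Delta = 45 (mod 53)


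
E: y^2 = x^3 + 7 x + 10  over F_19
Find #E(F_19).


For each x in F_19, count y with y^2 = x^3 + 7 x + 10 mod 19:
  x = 3: RHS = 1, y in [1, 18]  -> 2 point(s)
  x = 4: RHS = 7, y in [8, 11]  -> 2 point(s)
  x = 9: RHS = 4, y in [2, 17]  -> 2 point(s)
  x = 10: RHS = 16, y in [4, 15]  -> 2 point(s)
  x = 12: RHS = 17, y in [6, 13]  -> 2 point(s)
  x = 16: RHS = 0, y in [0]  -> 1 point(s)
  x = 17: RHS = 7, y in [8, 11]  -> 2 point(s)
Affine points: 13. Add the point at infinity: total = 14.

#E(F_19) = 14


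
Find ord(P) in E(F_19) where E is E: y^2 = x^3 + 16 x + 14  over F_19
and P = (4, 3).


Compute successive multiples of P until we hit O:
  1P = (4, 3)
  2P = (15, 0)
  3P = (4, 16)
  4P = O

ord(P) = 4


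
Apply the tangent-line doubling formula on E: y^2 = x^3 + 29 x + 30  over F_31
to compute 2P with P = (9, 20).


Doubling: s = (3 x1^2 + a) / (2 y1)
s = (3*9^2 + 29) / (2*20) mod 31 = 13
x3 = s^2 - 2 x1 mod 31 = 13^2 - 2*9 = 27
y3 = s (x1 - x3) - y1 mod 31 = 13 * (9 - 27) - 20 = 25

2P = (27, 25)


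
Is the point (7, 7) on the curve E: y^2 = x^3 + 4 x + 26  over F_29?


Check whether y^2 = x^3 + 4 x + 26 (mod 29) for (x, y) = (7, 7).
LHS: y^2 = 7^2 mod 29 = 20
RHS: x^3 + 4 x + 26 = 7^3 + 4*7 + 26 mod 29 = 20
LHS = RHS

Yes, on the curve


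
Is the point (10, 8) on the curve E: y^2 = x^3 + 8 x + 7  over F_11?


Check whether y^2 = x^3 + 8 x + 7 (mod 11) for (x, y) = (10, 8).
LHS: y^2 = 8^2 mod 11 = 9
RHS: x^3 + 8 x + 7 = 10^3 + 8*10 + 7 mod 11 = 9
LHS = RHS

Yes, on the curve


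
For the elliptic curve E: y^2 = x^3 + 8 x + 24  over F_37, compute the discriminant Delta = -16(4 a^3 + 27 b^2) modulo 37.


4 a^3 + 27 b^2 = 4*8^3 + 27*24^2 = 2048 + 15552 = 17600
Delta = -16 * (17600) = -281600
Delta mod 37 = 7

Delta = 7 (mod 37)


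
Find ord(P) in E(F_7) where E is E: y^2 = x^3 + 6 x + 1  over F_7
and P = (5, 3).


Compute successive multiples of P until we hit O:
  1P = (5, 3)
  2P = (6, 1)
  3P = (0, 1)
  4P = (3, 2)
  5P = (1, 6)
  6P = (2, 0)
  7P = (1, 1)
  8P = (3, 5)
  ... (continuing to 12P)
  12P = O

ord(P) = 12


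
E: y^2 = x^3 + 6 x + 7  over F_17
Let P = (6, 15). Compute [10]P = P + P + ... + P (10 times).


k = 10 = 1010_2 (binary, LSB first: 0101)
Double-and-add from P = (6, 15):
  bit 0 = 0: acc unchanged = O
  bit 1 = 1: acc = O + (14, 9) = (14, 9)
  bit 2 = 0: acc unchanged = (14, 9)
  bit 3 = 1: acc = (14, 9) + (3, 16) = (16, 0)

10P = (16, 0)


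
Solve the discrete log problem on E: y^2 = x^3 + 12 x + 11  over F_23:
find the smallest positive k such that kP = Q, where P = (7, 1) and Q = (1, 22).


Enumerate multiples of P until we hit Q = (1, 22):
  1P = (7, 1)
  2P = (10, 2)
  3P = (1, 1)
  4P = (15, 22)
  5P = (14, 18)
  6P = (14, 5)
  7P = (15, 1)
  8P = (1, 22)
Match found at i = 8.

k = 8


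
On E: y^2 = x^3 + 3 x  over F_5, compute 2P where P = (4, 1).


Doubling: s = (3 x1^2 + a) / (2 y1)
s = (3*4^2 + 3) / (2*1) mod 5 = 3
x3 = s^2 - 2 x1 mod 5 = 3^2 - 2*4 = 1
y3 = s (x1 - x3) - y1 mod 5 = 3 * (4 - 1) - 1 = 3

2P = (1, 3)


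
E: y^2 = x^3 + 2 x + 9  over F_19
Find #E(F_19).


For each x in F_19, count y with y^2 = x^3 + 2 x + 9 mod 19:
  x = 0: RHS = 9, y in [3, 16]  -> 2 point(s)
  x = 3: RHS = 4, y in [2, 17]  -> 2 point(s)
  x = 4: RHS = 5, y in [9, 10]  -> 2 point(s)
  x = 5: RHS = 11, y in [7, 12]  -> 2 point(s)
  x = 6: RHS = 9, y in [3, 16]  -> 2 point(s)
  x = 7: RHS = 5, y in [9, 10]  -> 2 point(s)
  x = 8: RHS = 5, y in [9, 10]  -> 2 point(s)
  x = 13: RHS = 9, y in [3, 16]  -> 2 point(s)
  x = 14: RHS = 7, y in [8, 11]  -> 2 point(s)
  x = 17: RHS = 16, y in [4, 15]  -> 2 point(s)
  x = 18: RHS = 6, y in [5, 14]  -> 2 point(s)
Affine points: 22. Add the point at infinity: total = 23.

#E(F_19) = 23


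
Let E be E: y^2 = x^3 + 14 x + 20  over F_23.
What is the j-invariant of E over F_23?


Delta = -16(4 a^3 + 27 b^2) mod 23 = 11
-1728 * (4 a)^3 = -1728 * (4*14)^3 mod 23 = 13
j = 13 * 11^(-1) mod 23 = 20

j = 20 (mod 23)


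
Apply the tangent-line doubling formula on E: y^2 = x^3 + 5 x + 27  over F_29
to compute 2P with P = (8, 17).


Doubling: s = (3 x1^2 + a) / (2 y1)
s = (3*8^2 + 5) / (2*17) mod 29 = 22
x3 = s^2 - 2 x1 mod 29 = 22^2 - 2*8 = 4
y3 = s (x1 - x3) - y1 mod 29 = 22 * (8 - 4) - 17 = 13

2P = (4, 13)


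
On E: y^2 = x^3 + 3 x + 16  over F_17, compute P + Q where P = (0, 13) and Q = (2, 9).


P != Q, so use the chord formula.
s = (y2 - y1) / (x2 - x1) = (13) / (2) mod 17 = 15
x3 = s^2 - x1 - x2 mod 17 = 15^2 - 0 - 2 = 2
y3 = s (x1 - x3) - y1 mod 17 = 15 * (0 - 2) - 13 = 8

P + Q = (2, 8)


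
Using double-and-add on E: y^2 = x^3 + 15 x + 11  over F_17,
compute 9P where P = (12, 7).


k = 9 = 1001_2 (binary, LSB first: 1001)
Double-and-add from P = (12, 7):
  bit 0 = 1: acc = O + (12, 7) = (12, 7)
  bit 1 = 0: acc unchanged = (12, 7)
  bit 2 = 0: acc unchanged = (12, 7)
  bit 3 = 1: acc = (12, 7) + (3, 10) = (4, 13)

9P = (4, 13)


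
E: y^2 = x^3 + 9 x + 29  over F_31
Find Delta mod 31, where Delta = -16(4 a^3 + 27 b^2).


4 a^3 + 27 b^2 = 4*9^3 + 27*29^2 = 2916 + 22707 = 25623
Delta = -16 * (25623) = -409968
Delta mod 31 = 7

Delta = 7 (mod 31)


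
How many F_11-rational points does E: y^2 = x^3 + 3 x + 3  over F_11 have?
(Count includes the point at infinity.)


For each x in F_11, count y with y^2 = x^3 + 3 x + 3 mod 11:
  x = 0: RHS = 3, y in [5, 6]  -> 2 point(s)
  x = 5: RHS = 0, y in [0]  -> 1 point(s)
  x = 7: RHS = 4, y in [2, 9]  -> 2 point(s)
  x = 8: RHS = 0, y in [0]  -> 1 point(s)
  x = 9: RHS = 0, y in [0]  -> 1 point(s)
Affine points: 7. Add the point at infinity: total = 8.

#E(F_11) = 8


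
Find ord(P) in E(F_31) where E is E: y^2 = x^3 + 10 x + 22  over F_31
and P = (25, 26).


Compute successive multiples of P until we hit O:
  1P = (25, 26)
  2P = (26, 23)
  3P = (20, 21)
  4P = (18, 12)
  5P = (23, 9)
  6P = (1, 23)
  7P = (21, 21)
  8P = (4, 8)
  ... (continuing to 17P)
  17P = O

ord(P) = 17


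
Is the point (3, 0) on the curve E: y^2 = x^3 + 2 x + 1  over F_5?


Check whether y^2 = x^3 + 2 x + 1 (mod 5) for (x, y) = (3, 0).
LHS: y^2 = 0^2 mod 5 = 0
RHS: x^3 + 2 x + 1 = 3^3 + 2*3 + 1 mod 5 = 4
LHS != RHS

No, not on the curve


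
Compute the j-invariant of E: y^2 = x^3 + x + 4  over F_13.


Delta = -16(4 a^3 + 27 b^2) mod 13 = 5
-1728 * (4 a)^3 = -1728 * (4*1)^3 mod 13 = 12
j = 12 * 5^(-1) mod 13 = 5

j = 5 (mod 13)


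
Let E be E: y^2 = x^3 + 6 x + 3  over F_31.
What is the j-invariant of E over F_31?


Delta = -16(4 a^3 + 27 b^2) mod 31 = 20
-1728 * (4 a)^3 = -1728 * (4*6)^3 mod 31 = 15
j = 15 * 20^(-1) mod 31 = 24

j = 24 (mod 31)


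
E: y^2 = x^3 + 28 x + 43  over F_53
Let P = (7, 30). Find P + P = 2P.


Doubling: s = (3 x1^2 + a) / (2 y1)
s = (3*7^2 + 28) / (2*30) mod 53 = 25
x3 = s^2 - 2 x1 mod 53 = 25^2 - 2*7 = 28
y3 = s (x1 - x3) - y1 mod 53 = 25 * (7 - 28) - 30 = 28

2P = (28, 28)


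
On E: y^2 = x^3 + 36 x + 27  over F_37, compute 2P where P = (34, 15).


k = 2 = 10_2 (binary, LSB first: 01)
Double-and-add from P = (34, 15):
  bit 0 = 0: acc unchanged = O
  bit 1 = 1: acc = O + (13, 18) = (13, 18)

2P = (13, 18)


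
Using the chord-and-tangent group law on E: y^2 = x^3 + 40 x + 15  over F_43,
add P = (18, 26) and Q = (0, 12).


P != Q, so use the chord formula.
s = (y2 - y1) / (x2 - x1) = (29) / (25) mod 43 = 39
x3 = s^2 - x1 - x2 mod 43 = 39^2 - 18 - 0 = 41
y3 = s (x1 - x3) - y1 mod 43 = 39 * (18 - 41) - 26 = 23

P + Q = (41, 23)


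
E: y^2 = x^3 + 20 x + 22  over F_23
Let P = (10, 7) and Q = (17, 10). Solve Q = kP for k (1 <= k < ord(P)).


Enumerate multiples of P until we hit Q = (17, 10):
  1P = (10, 7)
  2P = (11, 3)
  3P = (18, 2)
  4P = (13, 15)
  5P = (2, 22)
  6P = (12, 14)
  7P = (19, 19)
  8P = (6, 6)
  9P = (20, 2)
  10P = (22, 22)
  11P = (17, 13)
  12P = (8, 21)
  13P = (8, 2)
  14P = (17, 10)
Match found at i = 14.

k = 14


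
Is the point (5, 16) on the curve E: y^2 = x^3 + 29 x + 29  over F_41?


Check whether y^2 = x^3 + 29 x + 29 (mod 41) for (x, y) = (5, 16).
LHS: y^2 = 16^2 mod 41 = 10
RHS: x^3 + 29 x + 29 = 5^3 + 29*5 + 29 mod 41 = 12
LHS != RHS

No, not on the curve


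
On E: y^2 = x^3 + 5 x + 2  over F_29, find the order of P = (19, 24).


Compute successive multiples of P until we hit O:
  1P = (19, 24)
  2P = (15, 28)
  3P = (25, 11)
  4P = (5, 23)
  5P = (9, 14)
  6P = (2, 22)
  7P = (4, 17)
  8P = (28, 24)
  ... (continuing to 27P)
  27P = O

ord(P) = 27


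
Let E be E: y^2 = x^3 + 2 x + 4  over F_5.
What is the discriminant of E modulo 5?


4 a^3 + 27 b^2 = 4*2^3 + 27*4^2 = 32 + 432 = 464
Delta = -16 * (464) = -7424
Delta mod 5 = 1

Delta = 1 (mod 5)


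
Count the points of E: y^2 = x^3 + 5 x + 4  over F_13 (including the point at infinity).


For each x in F_13, count y with y^2 = x^3 + 5 x + 4 mod 13:
  x = 0: RHS = 4, y in [2, 11]  -> 2 point(s)
  x = 1: RHS = 10, y in [6, 7]  -> 2 point(s)
  x = 2: RHS = 9, y in [3, 10]  -> 2 point(s)
  x = 4: RHS = 10, y in [6, 7]  -> 2 point(s)
  x = 6: RHS = 3, y in [4, 9]  -> 2 point(s)
  x = 8: RHS = 10, y in [6, 7]  -> 2 point(s)
  x = 10: RHS = 1, y in [1, 12]  -> 2 point(s)
  x = 11: RHS = 12, y in [5, 8]  -> 2 point(s)
Affine points: 16. Add the point at infinity: total = 17.

#E(F_13) = 17


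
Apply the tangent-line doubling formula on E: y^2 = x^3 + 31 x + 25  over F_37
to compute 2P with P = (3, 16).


Doubling: s = (3 x1^2 + a) / (2 y1)
s = (3*3^2 + 31) / (2*16) mod 37 = 18
x3 = s^2 - 2 x1 mod 37 = 18^2 - 2*3 = 22
y3 = s (x1 - x3) - y1 mod 37 = 18 * (3 - 22) - 16 = 12

2P = (22, 12)


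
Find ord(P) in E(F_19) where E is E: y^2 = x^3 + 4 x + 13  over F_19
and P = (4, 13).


Compute successive multiples of P until we hit O:
  1P = (4, 13)
  2P = (15, 3)
  3P = (17, 4)
  4P = (5, 14)
  5P = (11, 18)
  6P = (8, 14)
  7P = (13, 18)
  8P = (7, 17)
  ... (continuing to 21P)
  21P = O

ord(P) = 21


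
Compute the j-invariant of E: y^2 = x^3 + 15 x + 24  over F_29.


Delta = -16(4 a^3 + 27 b^2) mod 29 = 9
-1728 * (4 a)^3 = -1728 * (4*15)^3 mod 29 = 9
j = 9 * 9^(-1) mod 29 = 1

j = 1 (mod 29)


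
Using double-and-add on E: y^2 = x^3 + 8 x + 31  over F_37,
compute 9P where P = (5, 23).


k = 9 = 1001_2 (binary, LSB first: 1001)
Double-and-add from P = (5, 23):
  bit 0 = 1: acc = O + (5, 23) = (5, 23)
  bit 1 = 0: acc unchanged = (5, 23)
  bit 2 = 0: acc unchanged = (5, 23)
  bit 3 = 1: acc = (5, 23) + (6, 31) = (16, 0)

9P = (16, 0)


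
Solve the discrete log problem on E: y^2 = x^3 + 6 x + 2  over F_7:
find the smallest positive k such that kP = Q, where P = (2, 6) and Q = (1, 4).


Enumerate multiples of P until we hit Q = (1, 4):
  1P = (2, 6)
  2P = (0, 4)
  3P = (6, 4)
  4P = (1, 4)
Match found at i = 4.

k = 4


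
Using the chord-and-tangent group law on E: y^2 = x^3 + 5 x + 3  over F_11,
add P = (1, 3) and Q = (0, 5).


P != Q, so use the chord formula.
s = (y2 - y1) / (x2 - x1) = (2) / (10) mod 11 = 9
x3 = s^2 - x1 - x2 mod 11 = 9^2 - 1 - 0 = 3
y3 = s (x1 - x3) - y1 mod 11 = 9 * (1 - 3) - 3 = 1

P + Q = (3, 1)


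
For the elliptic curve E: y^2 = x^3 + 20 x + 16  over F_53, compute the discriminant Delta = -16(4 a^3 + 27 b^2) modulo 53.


4 a^3 + 27 b^2 = 4*20^3 + 27*16^2 = 32000 + 6912 = 38912
Delta = -16 * (38912) = -622592
Delta mod 53 = 52

Delta = 52 (mod 53)


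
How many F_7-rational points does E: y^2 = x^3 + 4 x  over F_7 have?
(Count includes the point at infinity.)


For each x in F_7, count y with y^2 = x^3 + 4 x + 0 mod 7:
  x = 0: RHS = 0, y in [0]  -> 1 point(s)
  x = 2: RHS = 2, y in [3, 4]  -> 2 point(s)
  x = 3: RHS = 4, y in [2, 5]  -> 2 point(s)
  x = 6: RHS = 2, y in [3, 4]  -> 2 point(s)
Affine points: 7. Add the point at infinity: total = 8.

#E(F_7) = 8


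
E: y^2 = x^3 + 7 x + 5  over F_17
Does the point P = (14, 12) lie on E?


Check whether y^2 = x^3 + 7 x + 5 (mod 17) for (x, y) = (14, 12).
LHS: y^2 = 12^2 mod 17 = 8
RHS: x^3 + 7 x + 5 = 14^3 + 7*14 + 5 mod 17 = 8
LHS = RHS

Yes, on the curve


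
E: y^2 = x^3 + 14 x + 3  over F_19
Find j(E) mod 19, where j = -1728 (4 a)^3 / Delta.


Delta = -16(4 a^3 + 27 b^2) mod 19 = 8
-1728 * (4 a)^3 = -1728 * (4*14)^3 mod 19 = 18
j = 18 * 8^(-1) mod 19 = 7

j = 7 (mod 19)


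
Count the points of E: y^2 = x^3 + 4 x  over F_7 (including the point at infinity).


For each x in F_7, count y with y^2 = x^3 + 4 x + 0 mod 7:
  x = 0: RHS = 0, y in [0]  -> 1 point(s)
  x = 2: RHS = 2, y in [3, 4]  -> 2 point(s)
  x = 3: RHS = 4, y in [2, 5]  -> 2 point(s)
  x = 6: RHS = 2, y in [3, 4]  -> 2 point(s)
Affine points: 7. Add the point at infinity: total = 8.

#E(F_7) = 8


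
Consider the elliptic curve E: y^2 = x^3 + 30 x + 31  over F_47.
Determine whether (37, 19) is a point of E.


Check whether y^2 = x^3 + 30 x + 31 (mod 47) for (x, y) = (37, 19).
LHS: y^2 = 19^2 mod 47 = 32
RHS: x^3 + 30 x + 31 = 37^3 + 30*37 + 31 mod 47 = 0
LHS != RHS

No, not on the curve


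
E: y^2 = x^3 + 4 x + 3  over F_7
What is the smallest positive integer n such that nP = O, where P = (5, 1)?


Compute successive multiples of P until we hit O:
  1P = (5, 1)
  2P = (5, 6)
  3P = O

ord(P) = 3


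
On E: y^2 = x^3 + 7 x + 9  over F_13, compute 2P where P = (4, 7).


Doubling: s = (3 x1^2 + a) / (2 y1)
s = (3*4^2 + 7) / (2*7) mod 13 = 3
x3 = s^2 - 2 x1 mod 13 = 3^2 - 2*4 = 1
y3 = s (x1 - x3) - y1 mod 13 = 3 * (4 - 1) - 7 = 2

2P = (1, 2)


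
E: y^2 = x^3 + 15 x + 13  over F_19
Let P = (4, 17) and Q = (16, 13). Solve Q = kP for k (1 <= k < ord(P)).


Enumerate multiples of P until we hit Q = (16, 13):
  1P = (4, 17)
  2P = (18, 4)
  3P = (3, 16)
  4P = (13, 12)
  5P = (7, 10)
  6P = (5, 17)
  7P = (10, 2)
  8P = (16, 13)
Match found at i = 8.

k = 8


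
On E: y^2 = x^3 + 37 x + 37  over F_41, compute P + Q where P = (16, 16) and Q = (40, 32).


P != Q, so use the chord formula.
s = (y2 - y1) / (x2 - x1) = (16) / (24) mod 41 = 28
x3 = s^2 - x1 - x2 mod 41 = 28^2 - 16 - 40 = 31
y3 = s (x1 - x3) - y1 mod 41 = 28 * (16 - 31) - 16 = 15

P + Q = (31, 15)


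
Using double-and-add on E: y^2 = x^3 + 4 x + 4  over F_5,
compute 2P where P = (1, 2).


k = 2 = 10_2 (binary, LSB first: 01)
Double-and-add from P = (1, 2):
  bit 0 = 0: acc unchanged = O
  bit 1 = 1: acc = O + (2, 0) = (2, 0)

2P = (2, 0)


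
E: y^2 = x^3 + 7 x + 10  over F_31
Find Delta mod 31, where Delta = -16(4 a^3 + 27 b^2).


4 a^3 + 27 b^2 = 4*7^3 + 27*10^2 = 1372 + 2700 = 4072
Delta = -16 * (4072) = -65152
Delta mod 31 = 10

Delta = 10 (mod 31)


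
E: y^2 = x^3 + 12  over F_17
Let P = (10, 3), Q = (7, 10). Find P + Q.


P != Q, so use the chord formula.
s = (y2 - y1) / (x2 - x1) = (7) / (14) mod 17 = 9
x3 = s^2 - x1 - x2 mod 17 = 9^2 - 10 - 7 = 13
y3 = s (x1 - x3) - y1 mod 17 = 9 * (10 - 13) - 3 = 4

P + Q = (13, 4)


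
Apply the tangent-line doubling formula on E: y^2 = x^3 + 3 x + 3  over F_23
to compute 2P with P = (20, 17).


Doubling: s = (3 x1^2 + a) / (2 y1)
s = (3*20^2 + 3) / (2*17) mod 23 = 9
x3 = s^2 - 2 x1 mod 23 = 9^2 - 2*20 = 18
y3 = s (x1 - x3) - y1 mod 23 = 9 * (20 - 18) - 17 = 1

2P = (18, 1)


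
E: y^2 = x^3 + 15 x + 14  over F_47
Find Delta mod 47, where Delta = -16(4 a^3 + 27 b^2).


4 a^3 + 27 b^2 = 4*15^3 + 27*14^2 = 13500 + 5292 = 18792
Delta = -16 * (18792) = -300672
Delta mod 47 = 34

Delta = 34 (mod 47)


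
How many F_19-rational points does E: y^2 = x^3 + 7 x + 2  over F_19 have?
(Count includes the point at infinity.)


For each x in F_19, count y with y^2 = x^3 + 7 x + 2 mod 19:
  x = 2: RHS = 5, y in [9, 10]  -> 2 point(s)
  x = 8: RHS = 0, y in [0]  -> 1 point(s)
  x = 11: RHS = 4, y in [2, 17]  -> 2 point(s)
  x = 12: RHS = 9, y in [3, 16]  -> 2 point(s)
  x = 15: RHS = 5, y in [9, 10]  -> 2 point(s)
  x = 16: RHS = 11, y in [7, 12]  -> 2 point(s)
Affine points: 11. Add the point at infinity: total = 12.

#E(F_19) = 12


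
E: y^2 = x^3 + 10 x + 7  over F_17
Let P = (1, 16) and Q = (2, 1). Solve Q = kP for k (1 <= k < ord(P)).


Enumerate multiples of P until we hit Q = (2, 1):
  1P = (1, 16)
  2P = (2, 16)
  3P = (14, 1)
  4P = (15, 8)
  5P = (10, 11)
  6P = (4, 14)
  7P = (3, 8)
  8P = (12, 11)
  9P = (8, 15)
  10P = (16, 8)
  11P = (16, 9)
  12P = (8, 2)
  13P = (12, 6)
  14P = (3, 9)
  15P = (4, 3)
  16P = (10, 6)
  17P = (15, 9)
  18P = (14, 16)
  19P = (2, 1)
Match found at i = 19.

k = 19


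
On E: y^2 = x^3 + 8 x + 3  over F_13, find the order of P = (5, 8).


Compute successive multiples of P until we hit O:
  1P = (5, 8)
  2P = (0, 9)
  3P = (7, 8)
  4P = (1, 5)
  5P = (10, 11)
  6P = (2, 12)
  7P = (2, 1)
  8P = (10, 2)
  ... (continuing to 13P)
  13P = O

ord(P) = 13


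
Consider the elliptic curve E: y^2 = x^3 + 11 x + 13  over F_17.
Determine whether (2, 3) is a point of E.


Check whether y^2 = x^3 + 11 x + 13 (mod 17) for (x, y) = (2, 3).
LHS: y^2 = 3^2 mod 17 = 9
RHS: x^3 + 11 x + 13 = 2^3 + 11*2 + 13 mod 17 = 9
LHS = RHS

Yes, on the curve


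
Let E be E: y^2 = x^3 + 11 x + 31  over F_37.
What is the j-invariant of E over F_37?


Delta = -16(4 a^3 + 27 b^2) mod 37 = 15
-1728 * (4 a)^3 = -1728 * (4*11)^3 mod 37 = 36
j = 36 * 15^(-1) mod 37 = 32

j = 32 (mod 37)


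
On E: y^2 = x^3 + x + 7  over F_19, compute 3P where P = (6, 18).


k = 3 = 11_2 (binary, LSB first: 11)
Double-and-add from P = (6, 18):
  bit 0 = 1: acc = O + (6, 18) = (6, 18)
  bit 1 = 1: acc = (6, 18) + (18, 9) = (11, 0)

3P = (11, 0)


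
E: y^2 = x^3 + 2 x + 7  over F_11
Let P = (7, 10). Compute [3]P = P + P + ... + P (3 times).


k = 3 = 11_2 (binary, LSB first: 11)
Double-and-add from P = (7, 10):
  bit 0 = 1: acc = O + (7, 10) = (7, 10)
  bit 1 = 1: acc = (7, 10) + (6, 9) = (10, 9)

3P = (10, 9)


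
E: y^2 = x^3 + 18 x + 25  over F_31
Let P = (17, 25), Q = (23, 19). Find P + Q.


P != Q, so use the chord formula.
s = (y2 - y1) / (x2 - x1) = (25) / (6) mod 31 = 30
x3 = s^2 - x1 - x2 mod 31 = 30^2 - 17 - 23 = 23
y3 = s (x1 - x3) - y1 mod 31 = 30 * (17 - 23) - 25 = 12

P + Q = (23, 12)


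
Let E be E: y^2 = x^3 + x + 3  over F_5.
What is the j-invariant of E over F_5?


Delta = -16(4 a^3 + 27 b^2) mod 5 = 3
-1728 * (4 a)^3 = -1728 * (4*1)^3 mod 5 = 3
j = 3 * 3^(-1) mod 5 = 1

j = 1 (mod 5)


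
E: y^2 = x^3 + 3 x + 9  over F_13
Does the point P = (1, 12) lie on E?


Check whether y^2 = x^3 + 3 x + 9 (mod 13) for (x, y) = (1, 12).
LHS: y^2 = 12^2 mod 13 = 1
RHS: x^3 + 3 x + 9 = 1^3 + 3*1 + 9 mod 13 = 0
LHS != RHS

No, not on the curve


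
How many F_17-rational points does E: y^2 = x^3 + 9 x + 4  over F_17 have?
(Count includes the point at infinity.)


For each x in F_17, count y with y^2 = x^3 + 9 x + 4 mod 17:
  x = 0: RHS = 4, y in [2, 15]  -> 2 point(s)
  x = 2: RHS = 13, y in [8, 9]  -> 2 point(s)
  x = 4: RHS = 2, y in [6, 11]  -> 2 point(s)
  x = 5: RHS = 4, y in [2, 15]  -> 2 point(s)
  x = 6: RHS = 2, y in [6, 11]  -> 2 point(s)
  x = 7: RHS = 2, y in [6, 11]  -> 2 point(s)
  x = 9: RHS = 15, y in [7, 10]  -> 2 point(s)
  x = 12: RHS = 4, y in [2, 15]  -> 2 point(s)
  x = 14: RHS = 1, y in [1, 16]  -> 2 point(s)
Affine points: 18. Add the point at infinity: total = 19.

#E(F_17) = 19


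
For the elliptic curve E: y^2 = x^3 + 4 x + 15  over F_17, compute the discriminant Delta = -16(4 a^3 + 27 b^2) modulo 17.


4 a^3 + 27 b^2 = 4*4^3 + 27*15^2 = 256 + 6075 = 6331
Delta = -16 * (6331) = -101296
Delta mod 17 = 7

Delta = 7 (mod 17)


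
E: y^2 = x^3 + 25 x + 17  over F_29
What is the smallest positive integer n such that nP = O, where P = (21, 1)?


Compute successive multiples of P until we hit O:
  1P = (21, 1)
  2P = (7, 10)
  3P = (6, 8)
  4P = (24, 12)
  5P = (20, 22)
  6P = (23, 12)
  7P = (8, 27)
  8P = (4, 23)
  ... (continuing to 29P)
  29P = O

ord(P) = 29


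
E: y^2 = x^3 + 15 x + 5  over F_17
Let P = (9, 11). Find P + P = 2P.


Doubling: s = (3 x1^2 + a) / (2 y1)
s = (3*9^2 + 15) / (2*11) mod 17 = 4
x3 = s^2 - 2 x1 mod 17 = 4^2 - 2*9 = 15
y3 = s (x1 - x3) - y1 mod 17 = 4 * (9 - 15) - 11 = 16

2P = (15, 16)


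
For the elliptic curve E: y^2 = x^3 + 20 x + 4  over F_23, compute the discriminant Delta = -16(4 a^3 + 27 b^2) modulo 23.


4 a^3 + 27 b^2 = 4*20^3 + 27*4^2 = 32000 + 432 = 32432
Delta = -16 * (32432) = -518912
Delta mod 23 = 14

Delta = 14 (mod 23)


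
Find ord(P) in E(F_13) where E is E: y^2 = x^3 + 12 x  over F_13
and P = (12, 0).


Compute successive multiples of P until we hit O:
  1P = (12, 0)
  2P = O

ord(P) = 2


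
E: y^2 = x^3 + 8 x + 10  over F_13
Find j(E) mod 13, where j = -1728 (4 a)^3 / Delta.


Delta = -16(4 a^3 + 27 b^2) mod 13 = 4
-1728 * (4 a)^3 = -1728 * (4*8)^3 mod 13 = 8
j = 8 * 4^(-1) mod 13 = 2

j = 2 (mod 13)


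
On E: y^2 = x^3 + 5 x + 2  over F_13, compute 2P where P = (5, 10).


k = 2 = 10_2 (binary, LSB first: 01)
Double-and-add from P = (5, 10):
  bit 0 = 0: acc unchanged = O
  bit 1 = 1: acc = O + (6, 12) = (6, 12)

2P = (6, 12)


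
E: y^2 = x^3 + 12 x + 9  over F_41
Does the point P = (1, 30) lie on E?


Check whether y^2 = x^3 + 12 x + 9 (mod 41) for (x, y) = (1, 30).
LHS: y^2 = 30^2 mod 41 = 39
RHS: x^3 + 12 x + 9 = 1^3 + 12*1 + 9 mod 41 = 22
LHS != RHS

No, not on the curve


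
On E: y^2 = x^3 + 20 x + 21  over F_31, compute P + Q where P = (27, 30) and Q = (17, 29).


P != Q, so use the chord formula.
s = (y2 - y1) / (x2 - x1) = (30) / (21) mod 31 = 28
x3 = s^2 - x1 - x2 mod 31 = 28^2 - 27 - 17 = 27
y3 = s (x1 - x3) - y1 mod 31 = 28 * (27 - 27) - 30 = 1

P + Q = (27, 1)


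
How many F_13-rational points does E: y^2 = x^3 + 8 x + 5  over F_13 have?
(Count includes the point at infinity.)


For each x in F_13, count y with y^2 = x^3 + 8 x + 5 mod 13:
  x = 1: RHS = 1, y in [1, 12]  -> 2 point(s)
  x = 2: RHS = 3, y in [4, 9]  -> 2 point(s)
  x = 3: RHS = 4, y in [2, 11]  -> 2 point(s)
  x = 4: RHS = 10, y in [6, 7]  -> 2 point(s)
  x = 5: RHS = 1, y in [1, 12]  -> 2 point(s)
  x = 6: RHS = 9, y in [3, 10]  -> 2 point(s)
  x = 7: RHS = 1, y in [1, 12]  -> 2 point(s)
  x = 8: RHS = 9, y in [3, 10]  -> 2 point(s)
  x = 9: RHS = 0, y in [0]  -> 1 point(s)
  x = 12: RHS = 9, y in [3, 10]  -> 2 point(s)
Affine points: 19. Add the point at infinity: total = 20.

#E(F_13) = 20


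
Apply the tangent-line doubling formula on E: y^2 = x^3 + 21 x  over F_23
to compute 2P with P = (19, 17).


Doubling: s = (3 x1^2 + a) / (2 y1)
s = (3*19^2 + 21) / (2*17) mod 23 = 0
x3 = s^2 - 2 x1 mod 23 = 0^2 - 2*19 = 8
y3 = s (x1 - x3) - y1 mod 23 = 0 * (19 - 8) - 17 = 6

2P = (8, 6)


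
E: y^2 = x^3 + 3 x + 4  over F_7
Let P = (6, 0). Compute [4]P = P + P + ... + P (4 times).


k = 4 = 100_2 (binary, LSB first: 001)
Double-and-add from P = (6, 0):
  bit 0 = 0: acc unchanged = O
  bit 1 = 0: acc unchanged = O
  bit 2 = 1: acc = O + O = O

4P = O


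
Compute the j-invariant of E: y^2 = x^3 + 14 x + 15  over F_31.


Delta = -16(4 a^3 + 27 b^2) mod 31 = 15
-1728 * (4 a)^3 = -1728 * (4*14)^3 mod 31 = 8
j = 8 * 15^(-1) mod 31 = 15

j = 15 (mod 31)


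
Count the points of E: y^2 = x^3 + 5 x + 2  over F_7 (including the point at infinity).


For each x in F_7, count y with y^2 = x^3 + 5 x + 2 mod 7:
  x = 0: RHS = 2, y in [3, 4]  -> 2 point(s)
  x = 1: RHS = 1, y in [1, 6]  -> 2 point(s)
  x = 3: RHS = 2, y in [3, 4]  -> 2 point(s)
  x = 4: RHS = 2, y in [3, 4]  -> 2 point(s)
Affine points: 8. Add the point at infinity: total = 9.

#E(F_7) = 9


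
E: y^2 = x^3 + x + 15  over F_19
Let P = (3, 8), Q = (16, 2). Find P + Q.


P != Q, so use the chord formula.
s = (y2 - y1) / (x2 - x1) = (13) / (13) mod 19 = 1
x3 = s^2 - x1 - x2 mod 19 = 1^2 - 3 - 16 = 1
y3 = s (x1 - x3) - y1 mod 19 = 1 * (3 - 1) - 8 = 13

P + Q = (1, 13)


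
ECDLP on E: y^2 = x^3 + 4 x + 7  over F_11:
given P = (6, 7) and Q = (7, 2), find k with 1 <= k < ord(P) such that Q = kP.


Enumerate multiples of P until we hit Q = (7, 2):
  1P = (6, 7)
  2P = (8, 10)
  3P = (2, 10)
  4P = (7, 2)
Match found at i = 4.

k = 4


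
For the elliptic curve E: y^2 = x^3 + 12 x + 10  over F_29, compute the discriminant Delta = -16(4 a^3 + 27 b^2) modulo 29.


4 a^3 + 27 b^2 = 4*12^3 + 27*10^2 = 6912 + 2700 = 9612
Delta = -16 * (9612) = -153792
Delta mod 29 = 24

Delta = 24 (mod 29)


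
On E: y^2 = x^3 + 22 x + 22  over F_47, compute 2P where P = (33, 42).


Doubling: s = (3 x1^2 + a) / (2 y1)
s = (3*33^2 + 22) / (2*42) mod 47 = 33
x3 = s^2 - 2 x1 mod 47 = 33^2 - 2*33 = 36
y3 = s (x1 - x3) - y1 mod 47 = 33 * (33 - 36) - 42 = 0

2P = (36, 0)


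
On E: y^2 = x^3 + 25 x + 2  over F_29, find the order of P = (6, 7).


Compute successive multiples of P until we hit O:
  1P = (6, 7)
  2P = (13, 28)
  3P = (19, 12)
  4P = (28, 18)
  5P = (17, 2)
  6P = (11, 19)
  7P = (5, 7)
  8P = (18, 22)
  ... (continuing to 18P)
  18P = O

ord(P) = 18


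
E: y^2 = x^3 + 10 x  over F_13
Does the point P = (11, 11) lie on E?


Check whether y^2 = x^3 + 10 x + 0 (mod 13) for (x, y) = (11, 11).
LHS: y^2 = 11^2 mod 13 = 4
RHS: x^3 + 10 x + 0 = 11^3 + 10*11 + 0 mod 13 = 11
LHS != RHS

No, not on the curve


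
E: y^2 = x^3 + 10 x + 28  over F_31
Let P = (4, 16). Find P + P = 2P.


Doubling: s = (3 x1^2 + a) / (2 y1)
s = (3*4^2 + 10) / (2*16) mod 31 = 27
x3 = s^2 - 2 x1 mod 31 = 27^2 - 2*4 = 8
y3 = s (x1 - x3) - y1 mod 31 = 27 * (4 - 8) - 16 = 0

2P = (8, 0)


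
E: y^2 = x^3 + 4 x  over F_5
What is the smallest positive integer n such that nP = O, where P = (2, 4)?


Compute successive multiples of P until we hit O:
  1P = (2, 4)
  2P = (0, 0)
  3P = (2, 1)
  4P = O

ord(P) = 4


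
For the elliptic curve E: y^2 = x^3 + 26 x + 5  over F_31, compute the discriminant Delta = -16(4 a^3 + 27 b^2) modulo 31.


4 a^3 + 27 b^2 = 4*26^3 + 27*5^2 = 70304 + 675 = 70979
Delta = -16 * (70979) = -1135664
Delta mod 31 = 21

Delta = 21 (mod 31)


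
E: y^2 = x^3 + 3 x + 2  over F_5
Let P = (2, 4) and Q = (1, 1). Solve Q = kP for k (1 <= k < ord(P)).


Enumerate multiples of P until we hit Q = (1, 1):
  1P = (2, 4)
  2P = (1, 1)
Match found at i = 2.

k = 2


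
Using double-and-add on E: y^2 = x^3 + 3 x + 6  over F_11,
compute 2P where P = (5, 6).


k = 2 = 10_2 (binary, LSB first: 01)
Double-and-add from P = (5, 6):
  bit 0 = 0: acc unchanged = O
  bit 1 = 1: acc = O + (2, 8) = (2, 8)

2P = (2, 8)


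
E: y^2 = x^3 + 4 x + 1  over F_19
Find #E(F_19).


For each x in F_19, count y with y^2 = x^3 + 4 x + 1 mod 19:
  x = 0: RHS = 1, y in [1, 18]  -> 2 point(s)
  x = 1: RHS = 6, y in [5, 14]  -> 2 point(s)
  x = 2: RHS = 17, y in [6, 13]  -> 2 point(s)
  x = 4: RHS = 5, y in [9, 10]  -> 2 point(s)
  x = 7: RHS = 11, y in [7, 12]  -> 2 point(s)
  x = 9: RHS = 6, y in [5, 14]  -> 2 point(s)
  x = 15: RHS = 16, y in [4, 15]  -> 2 point(s)
  x = 16: RHS = 0, y in [0]  -> 1 point(s)
  x = 17: RHS = 4, y in [2, 17]  -> 2 point(s)
Affine points: 17. Add the point at infinity: total = 18.

#E(F_19) = 18


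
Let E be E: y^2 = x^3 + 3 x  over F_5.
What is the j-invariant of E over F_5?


Delta = -16(4 a^3 + 27 b^2) mod 5 = 2
-1728 * (4 a)^3 = -1728 * (4*3)^3 mod 5 = 1
j = 1 * 2^(-1) mod 5 = 3

j = 3 (mod 5)


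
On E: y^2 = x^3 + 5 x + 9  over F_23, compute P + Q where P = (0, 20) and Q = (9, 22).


P != Q, so use the chord formula.
s = (y2 - y1) / (x2 - x1) = (2) / (9) mod 23 = 13
x3 = s^2 - x1 - x2 mod 23 = 13^2 - 0 - 9 = 22
y3 = s (x1 - x3) - y1 mod 23 = 13 * (0 - 22) - 20 = 16

P + Q = (22, 16)


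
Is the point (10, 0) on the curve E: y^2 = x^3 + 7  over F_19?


Check whether y^2 = x^3 + 0 x + 7 (mod 19) for (x, y) = (10, 0).
LHS: y^2 = 0^2 mod 19 = 0
RHS: x^3 + 0 x + 7 = 10^3 + 0*10 + 7 mod 19 = 0
LHS = RHS

Yes, on the curve


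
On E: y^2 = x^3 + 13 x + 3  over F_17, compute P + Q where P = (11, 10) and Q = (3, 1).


P != Q, so use the chord formula.
s = (y2 - y1) / (x2 - x1) = (8) / (9) mod 17 = 16
x3 = s^2 - x1 - x2 mod 17 = 16^2 - 11 - 3 = 4
y3 = s (x1 - x3) - y1 mod 17 = 16 * (11 - 4) - 10 = 0

P + Q = (4, 0)


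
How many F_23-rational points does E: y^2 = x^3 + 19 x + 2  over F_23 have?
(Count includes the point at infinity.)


For each x in F_23, count y with y^2 = x^3 + 19 x + 2 mod 23:
  x = 0: RHS = 2, y in [5, 18]  -> 2 point(s)
  x = 2: RHS = 2, y in [5, 18]  -> 2 point(s)
  x = 4: RHS = 4, y in [2, 21]  -> 2 point(s)
  x = 7: RHS = 18, y in [8, 15]  -> 2 point(s)
  x = 11: RHS = 1, y in [1, 22]  -> 2 point(s)
  x = 12: RHS = 3, y in [7, 16]  -> 2 point(s)
  x = 13: RHS = 8, y in [10, 13]  -> 2 point(s)
  x = 16: RHS = 9, y in [3, 20]  -> 2 point(s)
  x = 18: RHS = 12, y in [9, 14]  -> 2 point(s)
  x = 19: RHS = 0, y in [0]  -> 1 point(s)
  x = 21: RHS = 2, y in [5, 18]  -> 2 point(s)
Affine points: 21. Add the point at infinity: total = 22.

#E(F_23) = 22
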